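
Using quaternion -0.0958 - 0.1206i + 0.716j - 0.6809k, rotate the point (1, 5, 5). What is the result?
(-2.333, -4.815, -4.73)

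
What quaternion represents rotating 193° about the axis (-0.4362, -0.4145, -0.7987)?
-0.1132 - 0.4334i - 0.4118j - 0.7936k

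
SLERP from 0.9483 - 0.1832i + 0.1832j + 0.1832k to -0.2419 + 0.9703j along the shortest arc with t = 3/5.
0.7336 - 0.1047i - 0.6632j + 0.1047k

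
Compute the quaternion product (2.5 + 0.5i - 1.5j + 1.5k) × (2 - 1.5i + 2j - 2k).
11.75 - 2.75i + 0.75j - 3.25k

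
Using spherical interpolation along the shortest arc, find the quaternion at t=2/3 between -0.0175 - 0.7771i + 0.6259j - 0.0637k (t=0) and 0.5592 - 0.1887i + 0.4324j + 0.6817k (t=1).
0.4229 - 0.4696i + 0.594j + 0.4978k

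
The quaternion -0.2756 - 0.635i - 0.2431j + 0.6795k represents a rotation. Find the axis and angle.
axis = (-0.6606, -0.2529, 0.7069), θ = 212°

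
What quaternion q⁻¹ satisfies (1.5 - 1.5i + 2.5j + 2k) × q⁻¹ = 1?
0.1017 + 0.1017i - 0.1695j - 0.1356k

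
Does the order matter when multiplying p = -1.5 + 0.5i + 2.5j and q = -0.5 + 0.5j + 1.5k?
Yes: pq = -0.5 + 3.5i - 2.75j - 2k ≠ -0.5 - 4i - 1.25j - 2.5k = qp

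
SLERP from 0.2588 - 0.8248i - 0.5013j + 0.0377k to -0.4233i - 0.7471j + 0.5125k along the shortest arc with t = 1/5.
0.214 - 0.7746i - 0.5777j + 0.1431k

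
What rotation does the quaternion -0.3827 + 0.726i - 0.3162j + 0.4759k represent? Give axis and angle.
axis = (0.7858, -0.3423, 0.5151), θ = 5π/4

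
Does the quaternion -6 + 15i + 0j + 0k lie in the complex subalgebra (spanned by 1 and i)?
Yes. The quaternion -6 + 15i has j- and k-coefficients y = z = 0, so it lies in the complex subalgebra spanned by 1 and i.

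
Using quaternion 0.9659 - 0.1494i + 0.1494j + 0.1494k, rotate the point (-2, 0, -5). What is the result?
(-3.041, -2.154, -3.887)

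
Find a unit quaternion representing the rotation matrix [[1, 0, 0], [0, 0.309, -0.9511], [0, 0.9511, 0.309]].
0.809 + 0.5878i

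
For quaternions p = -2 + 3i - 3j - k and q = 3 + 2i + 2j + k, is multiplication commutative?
No: pq = -5 + 4i - 18j + 7k ≠ -5 + 6i - 8j - 17k = qp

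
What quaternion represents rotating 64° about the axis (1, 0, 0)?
0.848 + 0.5299i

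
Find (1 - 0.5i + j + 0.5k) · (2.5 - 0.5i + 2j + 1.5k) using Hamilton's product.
-0.5 - 1.25i + 5j + 2.25k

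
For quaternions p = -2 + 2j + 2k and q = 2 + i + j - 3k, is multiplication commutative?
No: pq = -10i + 4j + 8k ≠ 6i + 12k = qp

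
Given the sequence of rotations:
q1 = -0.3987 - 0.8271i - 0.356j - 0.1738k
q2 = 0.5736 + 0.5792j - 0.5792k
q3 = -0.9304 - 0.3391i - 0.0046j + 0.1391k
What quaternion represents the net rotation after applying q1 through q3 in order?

q2 · q1 = -0.1232 - 0.7813i + 0.0439j + 0.6103k
q3 · q2 · q1 = -0.235 + 0.7598i + 0.058j - 0.6034k
-0.235 + 0.7598i + 0.058j - 0.6034k


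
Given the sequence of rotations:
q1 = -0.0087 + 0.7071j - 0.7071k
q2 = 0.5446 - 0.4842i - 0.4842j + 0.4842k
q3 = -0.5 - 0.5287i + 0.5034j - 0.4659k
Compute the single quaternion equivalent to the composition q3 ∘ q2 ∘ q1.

q2 · q1 = 0.68 + 0.0042i + 0.0469j - 0.7317k
q3 · q2 · q1 = -0.7023 - 0.7081i - 0.0699j + 0.0221k
-0.7023 - 0.7081i - 0.0699j + 0.0221k


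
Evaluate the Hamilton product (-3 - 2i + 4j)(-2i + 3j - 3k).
-16 - 6i - 15j + 11k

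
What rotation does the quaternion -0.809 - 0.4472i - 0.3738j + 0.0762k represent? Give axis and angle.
axis = (-0.7608, -0.6359, 0.1296), θ = 288°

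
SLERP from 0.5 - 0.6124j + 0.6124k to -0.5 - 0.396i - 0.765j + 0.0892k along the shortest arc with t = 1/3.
0.1775 - 0.1721i - 0.8161j + 0.5224k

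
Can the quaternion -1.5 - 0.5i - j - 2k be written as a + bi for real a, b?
No. The quaternion -1.5 - 0.5i - j - 2k has j-coefficient y = -1 and k-coefficient z = -2, not both zero, so it does not lie in the complex subalgebra spanned by 1 and i.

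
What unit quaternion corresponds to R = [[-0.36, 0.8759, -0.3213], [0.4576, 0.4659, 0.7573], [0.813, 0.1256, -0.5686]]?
-0.3665 + 0.4309i + 0.7737j + 0.2853k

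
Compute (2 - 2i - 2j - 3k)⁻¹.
0.0952 + 0.0952i + 0.0952j + 0.1429k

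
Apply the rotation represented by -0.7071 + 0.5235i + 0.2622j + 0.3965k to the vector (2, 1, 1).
(1.976, 0.513, 1.354)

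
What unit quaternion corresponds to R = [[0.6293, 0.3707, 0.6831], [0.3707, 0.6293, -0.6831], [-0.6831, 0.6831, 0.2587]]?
0.7933 + 0.4305i + 0.4305j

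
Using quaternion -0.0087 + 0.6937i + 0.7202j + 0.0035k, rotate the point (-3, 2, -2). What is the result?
(2.126, -2.957, 1.933)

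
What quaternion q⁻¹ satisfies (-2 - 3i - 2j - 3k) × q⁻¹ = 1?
-0.0769 + 0.1154i + 0.0769j + 0.1154k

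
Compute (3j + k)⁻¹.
-0.3j - 0.1k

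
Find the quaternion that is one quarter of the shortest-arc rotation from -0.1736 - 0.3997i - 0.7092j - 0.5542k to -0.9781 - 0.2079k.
-0.4699 - 0.3419i - 0.6067j - 0.5424k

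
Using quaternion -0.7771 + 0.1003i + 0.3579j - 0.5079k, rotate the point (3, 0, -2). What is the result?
(2, 2.999, -0.084)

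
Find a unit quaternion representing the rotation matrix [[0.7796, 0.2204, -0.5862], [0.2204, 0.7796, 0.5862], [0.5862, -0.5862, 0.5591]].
0.8829 - 0.332i - 0.332j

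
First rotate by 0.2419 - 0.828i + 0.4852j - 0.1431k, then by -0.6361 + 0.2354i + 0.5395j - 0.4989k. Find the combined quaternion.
-0.2921 + 0.7485i + 0.2686j + 0.5313k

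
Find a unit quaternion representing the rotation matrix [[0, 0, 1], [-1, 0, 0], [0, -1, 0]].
-0.5 + 0.5i - 0.5j + 0.5k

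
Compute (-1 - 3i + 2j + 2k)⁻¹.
-0.0556 + 0.1667i - 0.1111j - 0.1111k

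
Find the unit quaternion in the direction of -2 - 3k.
-0.5547 - 0.8321k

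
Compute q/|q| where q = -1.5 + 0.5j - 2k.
-0.5883 + 0.1961j - 0.7845k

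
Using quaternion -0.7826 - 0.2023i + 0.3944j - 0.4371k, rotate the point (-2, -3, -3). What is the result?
(3.239, -0.673, -3.325)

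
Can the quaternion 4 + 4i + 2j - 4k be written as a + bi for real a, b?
No. The quaternion 4 + 4i + 2j - 4k has j-coefficient y = 2 and k-coefficient z = -4, not both zero, so it does not lie in the complex subalgebra spanned by 1 and i.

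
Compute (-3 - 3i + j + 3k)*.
-3 + 3i - j - 3k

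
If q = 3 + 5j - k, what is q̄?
3 - 5j + k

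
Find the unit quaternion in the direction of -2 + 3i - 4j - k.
-0.3651 + 0.5477i - 0.7303j - 0.1826k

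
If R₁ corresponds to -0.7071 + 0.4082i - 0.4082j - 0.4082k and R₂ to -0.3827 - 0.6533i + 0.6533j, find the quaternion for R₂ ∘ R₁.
0.804 + 0.0391i - 0.5724j + 0.1562k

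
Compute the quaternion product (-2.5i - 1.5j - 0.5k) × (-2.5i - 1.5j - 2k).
-9.5 + 2.25i - 3.75j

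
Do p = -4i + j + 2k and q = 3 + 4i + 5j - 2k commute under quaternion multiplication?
No: pq = 15 - 24i + 3j - 18k ≠ 15 + 3j + 30k = qp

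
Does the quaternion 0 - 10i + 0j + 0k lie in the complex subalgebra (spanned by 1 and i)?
Yes. The quaternion -10i has j- and k-coefficients y = z = 0, so it lies in the complex subalgebra spanned by 1 and i.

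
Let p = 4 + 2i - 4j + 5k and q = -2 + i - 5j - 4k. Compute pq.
-10 + 41i + j - 32k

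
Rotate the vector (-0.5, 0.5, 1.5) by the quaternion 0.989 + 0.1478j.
(-0.04, 0.5, 1.581)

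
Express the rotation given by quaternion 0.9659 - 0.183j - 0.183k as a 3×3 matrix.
[[0.866, 0.3535, -0.3535], [-0.3535, 0.933, 0.067], [0.3535, 0.067, 0.933]]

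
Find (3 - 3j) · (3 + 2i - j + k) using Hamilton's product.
6 + 3i - 12j + 9k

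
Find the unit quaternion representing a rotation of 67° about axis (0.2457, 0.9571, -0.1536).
0.8339 + 0.1356i + 0.5283j - 0.0848k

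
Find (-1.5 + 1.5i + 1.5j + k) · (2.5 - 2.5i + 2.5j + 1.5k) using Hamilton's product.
-5.25 + 7.25i - 4.75j + 7.75k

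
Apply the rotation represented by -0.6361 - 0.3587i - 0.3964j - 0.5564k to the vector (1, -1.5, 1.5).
(2.057, 0.784, -0.809)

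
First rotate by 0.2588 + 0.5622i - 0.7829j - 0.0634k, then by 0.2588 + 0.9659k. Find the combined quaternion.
0.1282 + 0.9017i + 0.3404j + 0.2336k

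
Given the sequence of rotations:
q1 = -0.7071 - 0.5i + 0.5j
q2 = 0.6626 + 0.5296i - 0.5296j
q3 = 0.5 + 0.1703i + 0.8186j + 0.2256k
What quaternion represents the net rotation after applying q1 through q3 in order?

q2 · q1 = 0.0611 - 0.7058i + 0.7058j
q3 · q2 · q1 = -0.427 - 0.5017i + 0.2437j + 0.7117k
-0.427 - 0.5017i + 0.2437j + 0.7117k


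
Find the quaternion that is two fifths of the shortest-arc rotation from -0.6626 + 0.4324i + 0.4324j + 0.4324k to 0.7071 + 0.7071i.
-0.8845 - 0.0548i + 0.3276j + 0.3276k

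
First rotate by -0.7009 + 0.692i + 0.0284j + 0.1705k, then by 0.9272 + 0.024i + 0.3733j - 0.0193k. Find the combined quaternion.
-0.6738 + 0.689i - 0.2528j - 0.086k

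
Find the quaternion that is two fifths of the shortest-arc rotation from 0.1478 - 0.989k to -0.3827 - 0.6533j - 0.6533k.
-0.0762 - 0.2971j - 0.9518k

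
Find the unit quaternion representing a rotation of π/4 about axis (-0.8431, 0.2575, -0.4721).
0.9239 - 0.3226i + 0.0985j - 0.1807k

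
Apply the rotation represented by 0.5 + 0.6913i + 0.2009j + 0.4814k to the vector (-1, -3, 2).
(1.888, -0.497, -3.192)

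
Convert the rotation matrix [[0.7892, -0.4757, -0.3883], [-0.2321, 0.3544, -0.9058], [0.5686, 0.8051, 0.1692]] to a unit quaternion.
0.7604 + 0.5625i - 0.3146j + 0.0801k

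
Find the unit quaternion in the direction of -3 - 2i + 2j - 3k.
-0.5883 - 0.3922i + 0.3922j - 0.5883k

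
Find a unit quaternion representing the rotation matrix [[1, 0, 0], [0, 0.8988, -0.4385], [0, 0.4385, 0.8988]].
0.9744 + 0.225i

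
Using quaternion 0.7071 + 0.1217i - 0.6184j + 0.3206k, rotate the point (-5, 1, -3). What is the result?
(1.638, 0.956, -5.604)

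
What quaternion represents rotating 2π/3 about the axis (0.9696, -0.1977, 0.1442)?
0.5 + 0.8397i - 0.1712j + 0.1249k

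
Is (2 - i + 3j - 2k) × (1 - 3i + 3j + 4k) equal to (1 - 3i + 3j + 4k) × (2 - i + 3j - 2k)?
No: pq = -2 + 11i + 19j + 12k ≠ -2 - 25i - j = qp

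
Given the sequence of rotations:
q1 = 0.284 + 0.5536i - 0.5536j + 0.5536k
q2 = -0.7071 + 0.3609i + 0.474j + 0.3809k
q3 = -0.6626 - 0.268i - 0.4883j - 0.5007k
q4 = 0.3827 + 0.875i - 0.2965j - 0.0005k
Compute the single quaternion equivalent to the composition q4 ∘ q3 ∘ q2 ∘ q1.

q2 · q1 = -0.3491 + 0.1843i + 0.5371j - 0.7455k
q3 · q2 · q1 = 0.1697 + 0.6044i - 0.4775j + 0.6148k
q4 · q3 · q2 · q1 = -0.6052 + 0.1973i - 0.7713j - 0.0034k
-0.6052 + 0.1973i - 0.7713j - 0.0034k


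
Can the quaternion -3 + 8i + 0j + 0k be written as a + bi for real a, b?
Yes. The quaternion -3 + 8i has j- and k-coefficients y = z = 0, so it lies in the complex subalgebra spanned by 1 and i.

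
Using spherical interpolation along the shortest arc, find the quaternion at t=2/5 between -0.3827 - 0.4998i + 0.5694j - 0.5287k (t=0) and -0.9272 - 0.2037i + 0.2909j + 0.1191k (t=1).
-0.6816 - 0.4272i + 0.5138j - 0.2982k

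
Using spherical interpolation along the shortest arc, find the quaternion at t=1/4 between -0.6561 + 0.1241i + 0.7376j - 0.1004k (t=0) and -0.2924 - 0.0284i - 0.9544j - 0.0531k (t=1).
-0.4476 + 0.1096i + 0.885j - 0.066k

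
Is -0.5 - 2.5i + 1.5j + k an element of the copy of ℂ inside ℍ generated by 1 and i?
No. The quaternion -0.5 - 2.5i + 1.5j + k has j-coefficient y = 1.5 and k-coefficient z = 1, not both zero, so it does not lie in the complex subalgebra spanned by 1 and i.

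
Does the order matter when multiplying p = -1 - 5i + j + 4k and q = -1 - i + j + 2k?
Yes: pq = -13 + 4i + 4j - 10k ≠ -13 + 8i - 8j - 2k = qp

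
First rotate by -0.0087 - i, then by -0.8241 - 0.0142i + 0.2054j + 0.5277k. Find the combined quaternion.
-0.007 + 0.8242i - 0.5295j + 0.2008k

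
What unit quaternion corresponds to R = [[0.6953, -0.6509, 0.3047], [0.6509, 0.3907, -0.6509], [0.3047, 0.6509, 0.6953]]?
0.8339 + 0.3903i + 0.3903k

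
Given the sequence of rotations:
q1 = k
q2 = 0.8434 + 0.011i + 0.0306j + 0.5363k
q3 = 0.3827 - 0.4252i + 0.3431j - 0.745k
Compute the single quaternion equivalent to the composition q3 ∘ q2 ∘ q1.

q2 · q1 = -0.5363 + 0.0306i - 0.011j + 0.8434k
q3 · q2 · q1 = 0.4399 + 0.5209i + 0.1476j + 0.7165k
0.4399 + 0.5209i + 0.1476j + 0.7165k


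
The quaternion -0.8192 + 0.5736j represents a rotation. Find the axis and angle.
axis = (0, 1, 0), θ = 290°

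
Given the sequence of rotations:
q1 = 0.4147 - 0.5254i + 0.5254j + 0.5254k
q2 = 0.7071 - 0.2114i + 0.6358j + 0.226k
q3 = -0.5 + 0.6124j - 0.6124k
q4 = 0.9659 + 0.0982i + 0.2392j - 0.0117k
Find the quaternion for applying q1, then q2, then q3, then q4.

q2 · q1 = -0.2706 - 0.2439i + 0.6275j + 0.6882k
q3 · q2 · q1 = 0.1725 + 0.9277i - 0.3301j - 0.029k
q4 · q3 · q2 · q1 = 0.1541 + 0.9022i - 0.2856j - 0.2844k
0.1541 + 0.9022i - 0.2856j - 0.2844k


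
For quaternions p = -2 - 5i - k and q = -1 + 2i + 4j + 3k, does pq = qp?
No: pq = 15 + 5i + 5j - 25k ≠ 15 - 3i - 21j + 15k = qp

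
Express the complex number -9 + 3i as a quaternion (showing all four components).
-9 + 3i + 0j + 0k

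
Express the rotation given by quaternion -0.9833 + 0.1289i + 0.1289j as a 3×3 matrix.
[[0.9668, 0.0332, -0.2535], [0.0332, 0.9668, 0.2535], [0.2535, -0.2535, 0.9335]]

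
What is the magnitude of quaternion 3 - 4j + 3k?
√34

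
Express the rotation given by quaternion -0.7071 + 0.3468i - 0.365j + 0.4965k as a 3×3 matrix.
[[0.2405, 0.449, 0.8606], [-0.9553, 0.2664, 0.128], [-0.1718, -0.8529, 0.493]]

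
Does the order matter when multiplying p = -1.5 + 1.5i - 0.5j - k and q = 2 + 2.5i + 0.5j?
Yes: pq = -6.5 - 0.25i - 4.25j ≠ -6.5 - 1.25i + 0.75j - 4k = qp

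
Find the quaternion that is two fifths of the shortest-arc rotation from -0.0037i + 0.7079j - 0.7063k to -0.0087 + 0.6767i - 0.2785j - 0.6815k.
-0.0045 + 0.3441i + 0.3715j - 0.8623k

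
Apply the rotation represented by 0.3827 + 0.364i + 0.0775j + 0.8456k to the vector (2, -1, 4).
(2.406, 1.512, 3.595)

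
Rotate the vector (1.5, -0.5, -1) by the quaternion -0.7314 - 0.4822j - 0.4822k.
(-0.248, 0.326, -1.826)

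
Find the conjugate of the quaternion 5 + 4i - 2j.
5 - 4i + 2j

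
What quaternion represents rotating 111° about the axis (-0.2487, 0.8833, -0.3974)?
0.5664 - 0.205i + 0.728j - 0.3275k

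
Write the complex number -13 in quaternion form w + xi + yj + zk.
-13 + 0i + 0j + 0k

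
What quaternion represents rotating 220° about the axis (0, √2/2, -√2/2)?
-0.342 + 0.6645j - 0.6645k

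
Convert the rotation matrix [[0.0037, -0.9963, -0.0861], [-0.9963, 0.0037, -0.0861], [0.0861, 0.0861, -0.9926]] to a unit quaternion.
-0.061 - 0.7058i + 0.7058j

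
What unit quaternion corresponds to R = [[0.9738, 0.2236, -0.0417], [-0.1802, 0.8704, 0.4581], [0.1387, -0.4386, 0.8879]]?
0.9659 - 0.2321i - 0.0467j - 0.1045k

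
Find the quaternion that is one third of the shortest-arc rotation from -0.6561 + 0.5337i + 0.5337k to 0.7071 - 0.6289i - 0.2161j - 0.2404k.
-0.6843 + 0.5749i + 0.0736j + 0.4426k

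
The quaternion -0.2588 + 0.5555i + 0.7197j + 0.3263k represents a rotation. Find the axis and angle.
axis = (0.5751, 0.7451, 0.3378), θ = 7π/6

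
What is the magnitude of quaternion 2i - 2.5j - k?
3.354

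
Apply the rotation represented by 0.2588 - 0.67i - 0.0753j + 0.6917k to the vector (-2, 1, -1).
(0.645, -2.015, 1.234)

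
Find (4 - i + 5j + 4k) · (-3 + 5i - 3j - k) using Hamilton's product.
12 + 30i - 8j - 38k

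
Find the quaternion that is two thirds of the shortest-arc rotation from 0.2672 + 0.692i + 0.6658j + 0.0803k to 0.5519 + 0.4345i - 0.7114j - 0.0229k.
-0.3415 - 0.0318i + 0.9375j + 0.0592k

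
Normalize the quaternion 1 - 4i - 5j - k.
0.1525 - 0.61i - 0.7625j - 0.1525k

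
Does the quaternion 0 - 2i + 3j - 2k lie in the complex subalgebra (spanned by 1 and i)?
No. The quaternion -2i + 3j - 2k has j-coefficient y = 3 and k-coefficient z = -2, not both zero, so it does not lie in the complex subalgebra spanned by 1 and i.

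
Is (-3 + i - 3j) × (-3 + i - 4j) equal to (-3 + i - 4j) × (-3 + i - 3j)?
No: pq = -4 - 6i + 21j - k ≠ -4 - 6i + 21j + k = qp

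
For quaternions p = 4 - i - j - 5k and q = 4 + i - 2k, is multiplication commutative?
No: pq = 7 + 2i - 11j - 27k ≠ 7 - 2i + 3j - 29k = qp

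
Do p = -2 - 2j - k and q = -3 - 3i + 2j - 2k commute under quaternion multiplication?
No: pq = 8 + 12i + 5j + k ≠ 8 - j + 13k = qp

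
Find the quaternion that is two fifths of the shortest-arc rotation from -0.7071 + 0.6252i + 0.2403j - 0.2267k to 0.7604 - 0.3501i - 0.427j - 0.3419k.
-0.7702 + 0.5435i + 0.3337j + 0.003k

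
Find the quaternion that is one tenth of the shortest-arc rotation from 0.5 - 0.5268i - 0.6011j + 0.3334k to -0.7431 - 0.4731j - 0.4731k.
0.5801 - 0.5046i - 0.5114j + 0.3838k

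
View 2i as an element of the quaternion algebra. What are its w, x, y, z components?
0 + 2i + 0j + 0k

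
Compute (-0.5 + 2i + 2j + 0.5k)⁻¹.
-0.0588 - 0.2353i - 0.2353j - 0.0588k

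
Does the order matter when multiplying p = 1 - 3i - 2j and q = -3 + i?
Yes: pq = 10i + 6j + 2k ≠ 10i + 6j - 2k = qp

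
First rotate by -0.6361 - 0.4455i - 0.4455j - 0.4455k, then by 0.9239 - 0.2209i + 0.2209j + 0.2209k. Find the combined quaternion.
-0.4893 - 0.2711i - 0.7489j - 0.3553k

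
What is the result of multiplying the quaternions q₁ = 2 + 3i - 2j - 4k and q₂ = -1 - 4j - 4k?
-26 - 11i + 6j - 16k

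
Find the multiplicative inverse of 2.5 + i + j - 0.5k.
0.2941 - 0.1176i - 0.1176j + 0.0588k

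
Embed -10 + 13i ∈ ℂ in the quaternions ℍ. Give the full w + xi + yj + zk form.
-10 + 13i + 0j + 0k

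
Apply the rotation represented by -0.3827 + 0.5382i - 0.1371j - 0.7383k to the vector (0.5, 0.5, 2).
(-1.8, 1.103, 0.212)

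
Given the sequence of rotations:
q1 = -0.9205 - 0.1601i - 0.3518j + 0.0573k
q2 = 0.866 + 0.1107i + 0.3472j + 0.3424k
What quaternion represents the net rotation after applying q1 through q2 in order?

q2 · q1 = -0.6769 - 0.1002i - 0.6854j - 0.2489k
-0.6769 - 0.1002i - 0.6854j - 0.2489k


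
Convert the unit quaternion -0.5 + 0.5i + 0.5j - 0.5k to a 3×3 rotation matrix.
[[0, 0, -1], [1, 0, 0], [0, -1, 0]]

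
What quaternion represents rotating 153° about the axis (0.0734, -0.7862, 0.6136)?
0.2334 + 0.0714i - 0.7645j + 0.5966k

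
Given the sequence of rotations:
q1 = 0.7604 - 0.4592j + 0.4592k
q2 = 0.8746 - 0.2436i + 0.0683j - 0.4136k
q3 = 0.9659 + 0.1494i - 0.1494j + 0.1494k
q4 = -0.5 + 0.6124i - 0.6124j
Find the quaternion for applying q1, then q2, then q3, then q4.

q2 · q1 = 0.8863 - 0.3438i - 0.2378j + 0.199k
q3 · q2 · q1 = 0.8422 - 0.1939i - 0.4432j + 0.2377k
q4 · q3 · q2 · q1 = -0.5738 + 0.4671i - 0.4397j - 0.509k
-0.5738 + 0.4671i - 0.4397j - 0.509k


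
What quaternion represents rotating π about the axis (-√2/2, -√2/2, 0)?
-0.7071i - 0.7071j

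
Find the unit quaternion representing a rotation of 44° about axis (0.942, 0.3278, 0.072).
0.9272 + 0.3529i + 0.1228j + 0.027k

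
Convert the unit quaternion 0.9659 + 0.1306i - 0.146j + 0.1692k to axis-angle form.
axis = (0.5045, -0.564, 0.6537), θ = π/6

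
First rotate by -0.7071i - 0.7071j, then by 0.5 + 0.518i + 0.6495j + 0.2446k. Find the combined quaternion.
0.8255 - 0.1806i - 0.5265j + 0.093k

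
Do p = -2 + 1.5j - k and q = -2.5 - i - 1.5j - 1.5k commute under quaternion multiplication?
No: pq = 5.75 - 1.75i + 0.25j + 7k ≠ 5.75 + 5.75i - 1.75j + 4k = qp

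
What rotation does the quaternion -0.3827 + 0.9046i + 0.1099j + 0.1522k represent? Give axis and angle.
axis = (0.9791, 0.119, 0.1647), θ = 5π/4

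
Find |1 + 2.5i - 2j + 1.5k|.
3.674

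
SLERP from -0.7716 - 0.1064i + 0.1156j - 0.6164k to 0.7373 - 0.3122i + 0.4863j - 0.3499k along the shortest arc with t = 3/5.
-0.9374 + 0.1732i - 0.2957j - 0.0627k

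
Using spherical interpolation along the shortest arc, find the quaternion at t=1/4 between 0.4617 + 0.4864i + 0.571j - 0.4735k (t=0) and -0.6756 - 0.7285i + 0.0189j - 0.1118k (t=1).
0.5635 + 0.5984i + 0.4517j - 0.347k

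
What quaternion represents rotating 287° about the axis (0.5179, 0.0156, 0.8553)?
-0.8039 + 0.3081i + 0.0093j + 0.5088k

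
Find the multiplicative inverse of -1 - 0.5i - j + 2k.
-0.16 + 0.08i + 0.16j - 0.32k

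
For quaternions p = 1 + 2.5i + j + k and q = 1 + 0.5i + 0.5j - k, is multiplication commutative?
No: pq = 0.25 + 1.5i + 4.5j + 0.75k ≠ 0.25 + 4.5i - 1.5j - 0.75k = qp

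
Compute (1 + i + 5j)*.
1 - i - 5j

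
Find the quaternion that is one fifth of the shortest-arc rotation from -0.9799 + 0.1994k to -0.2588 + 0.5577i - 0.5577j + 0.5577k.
-0.9268 + 0.1421i - 0.1421j + 0.3173k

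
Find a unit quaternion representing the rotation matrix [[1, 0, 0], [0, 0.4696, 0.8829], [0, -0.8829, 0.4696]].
0.8572 - 0.515i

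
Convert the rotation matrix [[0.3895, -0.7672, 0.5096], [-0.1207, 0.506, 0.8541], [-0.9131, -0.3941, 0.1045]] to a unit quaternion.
0.7071 - 0.4413i + 0.503j + 0.2286k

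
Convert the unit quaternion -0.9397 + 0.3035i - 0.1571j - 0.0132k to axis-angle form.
axis = (0.8874, -0.4594, -0.0386), θ = 320°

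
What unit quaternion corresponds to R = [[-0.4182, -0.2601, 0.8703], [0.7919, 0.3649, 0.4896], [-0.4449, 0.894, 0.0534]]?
0.5 + 0.2022i + 0.6576j + 0.526k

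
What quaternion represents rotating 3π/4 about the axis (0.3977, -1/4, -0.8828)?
0.3827 + 0.3674i - 0.231j - 0.8156k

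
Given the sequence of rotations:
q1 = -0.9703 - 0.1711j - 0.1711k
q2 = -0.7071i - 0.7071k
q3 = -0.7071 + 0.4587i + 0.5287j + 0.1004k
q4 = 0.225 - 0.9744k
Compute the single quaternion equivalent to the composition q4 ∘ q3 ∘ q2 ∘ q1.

q2 · q1 = -0.121 + 0.5651i - 0.121j + 0.8071k
q3 · q2 · q1 = -0.1907 - 0.0162i - 0.2919j - 0.9371k
q4 · q3 · q2 · q1 = -0.956 - 0.2881i - 0.0499j - 0.025k
-0.956 - 0.2881i - 0.0499j - 0.025k


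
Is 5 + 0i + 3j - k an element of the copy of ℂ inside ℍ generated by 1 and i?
No. The quaternion 5 + 3j - k has j-coefficient y = 3 and k-coefficient z = -1, not both zero, so it does not lie in the complex subalgebra spanned by 1 and i.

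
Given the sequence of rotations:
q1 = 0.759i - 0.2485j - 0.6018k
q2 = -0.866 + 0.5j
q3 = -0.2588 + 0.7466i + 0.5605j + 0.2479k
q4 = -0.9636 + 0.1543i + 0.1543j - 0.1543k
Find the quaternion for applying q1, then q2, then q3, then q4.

q2 · q1 = 0.1242 - 0.9582i + 0.2152j + 0.1417k
q3 · q2 · q1 = 0.5275 + 0.3668i - 0.3294j + 0.6919k
q4 · q3 · q2 · q1 = -0.4073 - 0.2161i + 0.2354j - 0.8555k
-0.4073 - 0.2161i + 0.2354j - 0.8555k


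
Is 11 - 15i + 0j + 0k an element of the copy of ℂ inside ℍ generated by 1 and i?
Yes. The quaternion 11 - 15i has j- and k-coefficients y = z = 0, so it lies in the complex subalgebra spanned by 1 and i.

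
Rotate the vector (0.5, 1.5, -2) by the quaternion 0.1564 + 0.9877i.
(0.5, -0.809, 2.366)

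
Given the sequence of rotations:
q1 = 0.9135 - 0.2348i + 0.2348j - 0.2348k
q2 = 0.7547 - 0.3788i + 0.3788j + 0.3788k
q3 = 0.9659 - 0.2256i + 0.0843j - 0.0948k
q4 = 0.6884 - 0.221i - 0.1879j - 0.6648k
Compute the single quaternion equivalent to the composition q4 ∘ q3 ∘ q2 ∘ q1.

q2 · q1 = 0.6005 - 0.7011i + 0.3454j + 0.1688k
q3 · q2 · q1 = 0.4087 - 0.7657i + 0.4888j + 0.0873k
q4 · q3 · q2 · q1 = 0.262 - 0.3089i + 0.788j - 0.4635k
0.262 - 0.3089i + 0.788j - 0.4635k


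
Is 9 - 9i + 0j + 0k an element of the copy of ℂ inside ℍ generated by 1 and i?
Yes. The quaternion 9 - 9i has j- and k-coefficients y = z = 0, so it lies in the complex subalgebra spanned by 1 and i.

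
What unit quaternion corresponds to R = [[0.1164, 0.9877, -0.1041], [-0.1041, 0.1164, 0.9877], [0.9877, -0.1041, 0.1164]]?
0.5808 - 0.47i - 0.47j - 0.47k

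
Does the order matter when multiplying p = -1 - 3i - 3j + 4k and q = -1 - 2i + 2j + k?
Yes: pq = -3 - 6i - 4j - 17k ≠ -3 + 16i + 6j + 7k = qp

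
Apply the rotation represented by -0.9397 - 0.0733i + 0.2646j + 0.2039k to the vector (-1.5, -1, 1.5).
(-2.3, -0.318, 0.327)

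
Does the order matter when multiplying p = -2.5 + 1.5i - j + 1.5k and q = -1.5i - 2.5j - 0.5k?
Yes: pq = 0.5 + 8i + 4.75j - 4k ≠ 0.5 - 0.5i + 7.75j + 6.5k = qp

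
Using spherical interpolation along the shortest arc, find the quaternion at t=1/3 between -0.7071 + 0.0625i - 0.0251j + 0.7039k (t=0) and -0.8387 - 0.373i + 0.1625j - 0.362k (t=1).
-0.9106 - 0.1106i + 0.0498j + 0.395k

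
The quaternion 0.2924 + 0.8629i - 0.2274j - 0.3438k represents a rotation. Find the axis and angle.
axis = (0.9023, -0.2378, -0.3595), θ = 146°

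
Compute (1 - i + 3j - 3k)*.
1 + i - 3j + 3k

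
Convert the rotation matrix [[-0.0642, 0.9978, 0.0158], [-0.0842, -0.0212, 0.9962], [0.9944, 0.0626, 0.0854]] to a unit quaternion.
0.5 - 0.4668i - 0.4893j - 0.541k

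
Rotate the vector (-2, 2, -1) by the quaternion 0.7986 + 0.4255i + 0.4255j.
(-1.231, 1.231, 2.443)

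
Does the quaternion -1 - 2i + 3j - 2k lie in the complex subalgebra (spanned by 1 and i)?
No. The quaternion -1 - 2i + 3j - 2k has j-coefficient y = 3 and k-coefficient z = -2, not both zero, so it does not lie in the complex subalgebra spanned by 1 and i.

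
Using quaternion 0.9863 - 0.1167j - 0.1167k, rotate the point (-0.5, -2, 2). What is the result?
(-1.394, -1.776, 1.776)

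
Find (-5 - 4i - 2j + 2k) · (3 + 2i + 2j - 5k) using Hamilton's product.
7 - 16i - 32j + 27k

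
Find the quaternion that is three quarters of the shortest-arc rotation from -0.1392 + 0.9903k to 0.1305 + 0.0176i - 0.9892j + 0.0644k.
0.0671 + 0.016i - 0.9014j + 0.4276k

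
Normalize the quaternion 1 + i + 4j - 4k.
0.1715 + 0.1715i + 0.686j - 0.686k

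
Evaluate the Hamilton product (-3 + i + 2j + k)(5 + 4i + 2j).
-23 - 9i + 8j - k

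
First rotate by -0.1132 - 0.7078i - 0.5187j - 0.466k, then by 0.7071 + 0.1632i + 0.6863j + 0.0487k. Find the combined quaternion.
0.4141 - 0.8135i - 0.4029j + 0.0661k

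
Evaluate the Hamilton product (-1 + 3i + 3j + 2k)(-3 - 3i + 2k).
8 - 21j + k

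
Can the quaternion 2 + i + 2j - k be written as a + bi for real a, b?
No. The quaternion 2 + i + 2j - k has j-coefficient y = 2 and k-coefficient z = -1, not both zero, so it does not lie in the complex subalgebra spanned by 1 and i.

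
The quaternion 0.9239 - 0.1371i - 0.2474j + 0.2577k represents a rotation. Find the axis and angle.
axis = (-0.3583, -0.6466, 0.6735), θ = π/4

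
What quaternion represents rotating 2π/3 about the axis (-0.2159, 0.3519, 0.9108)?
0.5 - 0.187i + 0.3048j + 0.7888k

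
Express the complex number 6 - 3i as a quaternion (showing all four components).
6 - 3i + 0j + 0k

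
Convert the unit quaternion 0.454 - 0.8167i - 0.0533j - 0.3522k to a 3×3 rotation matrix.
[[0.7462, 0.4069, 0.5269], [-0.2327, -0.5821, 0.7791], [0.6237, -0.704, -0.3397]]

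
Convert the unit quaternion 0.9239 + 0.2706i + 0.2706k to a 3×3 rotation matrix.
[[0.8536, -0.5, 0.1464], [0.5, 0.7071, -0.5], [0.1464, 0.5, 0.8536]]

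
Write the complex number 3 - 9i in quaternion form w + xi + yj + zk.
3 - 9i + 0j + 0k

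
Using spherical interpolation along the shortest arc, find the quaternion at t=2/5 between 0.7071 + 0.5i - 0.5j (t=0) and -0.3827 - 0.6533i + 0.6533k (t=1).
0.6407 + 0.6266i - 0.3303j - 0.2963k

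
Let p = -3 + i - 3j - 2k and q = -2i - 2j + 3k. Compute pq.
2 - 7i + 7j - 17k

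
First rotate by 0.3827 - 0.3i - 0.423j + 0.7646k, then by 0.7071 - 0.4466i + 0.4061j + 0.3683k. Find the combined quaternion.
0.0268 + 0.0833i + 0.0873j + 0.9923k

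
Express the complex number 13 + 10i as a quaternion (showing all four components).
13 + 10i + 0j + 0k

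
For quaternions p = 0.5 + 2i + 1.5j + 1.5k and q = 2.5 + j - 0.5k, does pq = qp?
No: pq = 0.5 + 2.75i + 5.25j + 5.5k ≠ 0.5 + 7.25i + 3.25j + 1.5k = qp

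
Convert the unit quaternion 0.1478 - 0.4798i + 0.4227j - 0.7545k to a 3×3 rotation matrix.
[[-0.4959, -0.1826, 0.849], [-0.6287, -0.599, -0.496], [0.5991, -0.7797, 0.1822]]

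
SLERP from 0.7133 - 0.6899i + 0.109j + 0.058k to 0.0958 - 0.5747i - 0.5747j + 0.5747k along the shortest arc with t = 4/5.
0.2592 - 0.6688i - 0.4717j + 0.5129k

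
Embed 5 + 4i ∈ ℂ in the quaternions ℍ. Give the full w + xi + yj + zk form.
5 + 4i + 0j + 0k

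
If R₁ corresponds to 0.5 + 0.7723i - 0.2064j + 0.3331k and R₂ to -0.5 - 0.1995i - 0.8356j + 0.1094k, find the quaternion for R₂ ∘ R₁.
-0.3048 - 0.7417i - 0.1637j + 0.5747k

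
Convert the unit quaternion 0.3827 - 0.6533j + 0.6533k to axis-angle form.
axis = (0, -√2/2, √2/2), θ = 3π/4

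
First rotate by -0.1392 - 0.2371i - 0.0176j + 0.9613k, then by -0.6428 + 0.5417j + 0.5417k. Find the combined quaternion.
-0.4217 + 0.6827i - 0.1925j - 0.5649k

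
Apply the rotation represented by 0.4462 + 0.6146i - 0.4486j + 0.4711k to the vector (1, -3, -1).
(2.89, 1.438, 0.76)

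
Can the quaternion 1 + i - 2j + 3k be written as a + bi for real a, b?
No. The quaternion 1 + i - 2j + 3k has j-coefficient y = -2 and k-coefficient z = 3, not both zero, so it does not lie in the complex subalgebra spanned by 1 and i.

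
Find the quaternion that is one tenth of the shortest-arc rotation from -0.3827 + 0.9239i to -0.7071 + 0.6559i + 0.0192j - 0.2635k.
-0.421 + 0.9067i + 0.002j - 0.0275k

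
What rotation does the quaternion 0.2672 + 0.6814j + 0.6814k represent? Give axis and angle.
axis = (0, √2/2, √2/2), θ = 149°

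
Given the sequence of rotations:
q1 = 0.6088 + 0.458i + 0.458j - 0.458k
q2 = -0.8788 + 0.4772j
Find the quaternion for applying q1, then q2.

q2 · q1 = -0.7536 - 0.621i - 0.112j + 0.1839k
-0.7536 - 0.621i - 0.112j + 0.1839k


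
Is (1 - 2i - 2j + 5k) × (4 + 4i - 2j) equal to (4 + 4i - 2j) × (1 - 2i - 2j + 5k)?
No: pq = 8 + 6i + 10j + 32k ≠ 8 - 14i - 30j + 8k = qp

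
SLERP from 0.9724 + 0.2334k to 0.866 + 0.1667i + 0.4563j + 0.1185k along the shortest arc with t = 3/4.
0.916 + 0.1275i + 0.349j + 0.1515k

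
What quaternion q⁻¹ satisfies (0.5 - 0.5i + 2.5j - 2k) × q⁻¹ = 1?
0.0465 + 0.0465i - 0.2326j + 0.186k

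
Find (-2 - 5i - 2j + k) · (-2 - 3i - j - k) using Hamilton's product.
-12 + 19i - 2j - k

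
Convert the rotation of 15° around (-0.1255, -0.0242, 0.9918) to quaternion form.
0.9914 - 0.0164i - 0.0032j + 0.1295k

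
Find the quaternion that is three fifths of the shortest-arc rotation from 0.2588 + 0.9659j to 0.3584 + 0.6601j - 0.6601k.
0.341 + 0.8403j - 0.4214k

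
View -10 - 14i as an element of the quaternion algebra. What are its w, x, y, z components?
-10 - 14i + 0j + 0k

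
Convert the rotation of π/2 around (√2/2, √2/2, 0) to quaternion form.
0.7071 + 0.5i + 0.5j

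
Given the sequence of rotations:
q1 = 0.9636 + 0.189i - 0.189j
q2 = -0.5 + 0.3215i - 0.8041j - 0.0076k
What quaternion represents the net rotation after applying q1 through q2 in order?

q2 · q1 = -0.6945 + 0.2139i - 0.6818j + 0.0839k
-0.6945 + 0.2139i - 0.6818j + 0.0839k


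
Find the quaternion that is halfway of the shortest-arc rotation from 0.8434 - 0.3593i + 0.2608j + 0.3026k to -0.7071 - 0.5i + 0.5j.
0.9667 + 0.0877i - 0.1491j + 0.1887k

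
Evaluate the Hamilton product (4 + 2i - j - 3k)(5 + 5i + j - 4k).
-1 + 37i - 8j - 24k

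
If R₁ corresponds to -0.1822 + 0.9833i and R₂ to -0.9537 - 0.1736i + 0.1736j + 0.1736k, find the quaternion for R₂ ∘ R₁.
0.3445 - 0.9061i + 0.1391j - 0.2023k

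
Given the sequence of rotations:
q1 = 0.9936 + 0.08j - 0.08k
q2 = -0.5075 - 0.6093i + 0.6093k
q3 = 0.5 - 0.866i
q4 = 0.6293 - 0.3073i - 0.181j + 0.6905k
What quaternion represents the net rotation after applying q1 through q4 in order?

q2 · q1 = -0.4555 - 0.6541i - 0.0893j + 0.5973k
q3 · q2 · q1 = -0.7942 + 0.0674i + 0.4726j + 0.376k
q4 · q3 · q2 · q1 = -0.6532 - 0.1079i + 0.6032j - 0.4448k
-0.6532 - 0.1079i + 0.6032j - 0.4448k


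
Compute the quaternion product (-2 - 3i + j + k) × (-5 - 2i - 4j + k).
7 + 24i + 4j + 7k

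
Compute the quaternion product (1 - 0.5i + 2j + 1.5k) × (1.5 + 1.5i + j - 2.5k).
4 - 5.75i + 5j - 3.75k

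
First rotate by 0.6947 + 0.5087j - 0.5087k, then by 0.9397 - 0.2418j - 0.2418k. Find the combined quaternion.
0.6528 + 0.246i + 0.31j - 0.646k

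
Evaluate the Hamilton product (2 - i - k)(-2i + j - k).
-3 - 3i + 3j - 3k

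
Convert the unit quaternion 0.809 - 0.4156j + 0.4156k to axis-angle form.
axis = (0, -√2/2, √2/2), θ = 72°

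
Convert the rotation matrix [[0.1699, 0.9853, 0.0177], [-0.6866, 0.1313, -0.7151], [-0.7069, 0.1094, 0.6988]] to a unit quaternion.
0.7071 + 0.2915i + 0.2562j - 0.5911k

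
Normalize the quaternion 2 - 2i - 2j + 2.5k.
0.4682 - 0.4682i - 0.4682j + 0.5852k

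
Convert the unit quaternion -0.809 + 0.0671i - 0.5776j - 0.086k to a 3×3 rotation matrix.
[[0.318, -0.2167, 0.923], [0.0616, 0.9762, 0.2079], [-0.9461, -0.0092, 0.3238]]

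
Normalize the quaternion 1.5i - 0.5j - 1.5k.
0.6882i - 0.2294j - 0.6882k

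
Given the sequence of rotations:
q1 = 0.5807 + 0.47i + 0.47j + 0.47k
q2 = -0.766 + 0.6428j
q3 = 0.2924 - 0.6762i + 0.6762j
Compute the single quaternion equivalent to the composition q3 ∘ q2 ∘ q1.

q2 · q1 = -0.7469 - 0.0579i + 0.0133j - 0.6621k
q3 · q2 · q1 = -0.2665 + 0.0404i - 0.9489j - 0.1634k
-0.2665 + 0.0404i - 0.9489j - 0.1634k


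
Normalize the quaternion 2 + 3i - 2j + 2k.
0.4364 + 0.6547i - 0.4364j + 0.4364k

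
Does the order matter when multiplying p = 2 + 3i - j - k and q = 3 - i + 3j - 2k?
Yes: pq = 10 + 12i + 10j + k ≠ 10 + 2i - 4j - 15k = qp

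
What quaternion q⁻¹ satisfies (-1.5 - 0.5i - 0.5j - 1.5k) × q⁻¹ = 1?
-0.3 + 0.1i + 0.1j + 0.3k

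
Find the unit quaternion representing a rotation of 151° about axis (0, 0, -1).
0.2504 - 0.9681k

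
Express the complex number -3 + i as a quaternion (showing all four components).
-3 + i + 0j + 0k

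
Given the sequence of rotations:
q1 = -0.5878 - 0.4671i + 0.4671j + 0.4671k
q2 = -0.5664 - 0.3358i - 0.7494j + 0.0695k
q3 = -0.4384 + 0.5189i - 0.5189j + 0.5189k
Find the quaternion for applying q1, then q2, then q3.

q2 · q1 = 0.4937 + 0.0794i + 0.3003j - 0.8123k
q3 · q2 · q1 = 0.3197 + 0.487i + 0.0749j + 0.8093k
0.3197 + 0.487i + 0.0749j + 0.8093k


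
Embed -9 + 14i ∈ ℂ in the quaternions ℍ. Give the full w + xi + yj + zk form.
-9 + 14i + 0j + 0k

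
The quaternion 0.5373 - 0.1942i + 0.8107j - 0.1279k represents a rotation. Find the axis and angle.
axis = (-0.2303, 0.9612, -0.1516), θ = 115°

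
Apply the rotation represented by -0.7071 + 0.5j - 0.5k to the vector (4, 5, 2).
(-4.95, 4.328, 1.328)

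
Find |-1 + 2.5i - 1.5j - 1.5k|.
3.428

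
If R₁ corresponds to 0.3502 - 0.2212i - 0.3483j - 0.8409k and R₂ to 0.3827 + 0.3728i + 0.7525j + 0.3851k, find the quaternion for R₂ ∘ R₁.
0.8024 - 0.4527i + 0.3585j - 0.1503k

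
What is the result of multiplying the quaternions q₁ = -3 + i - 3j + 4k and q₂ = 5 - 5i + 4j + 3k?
-10 - 5i - 50j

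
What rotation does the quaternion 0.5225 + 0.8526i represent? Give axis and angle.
axis = (1, 0, 0), θ = 117°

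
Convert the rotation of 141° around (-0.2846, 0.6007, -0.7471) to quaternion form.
0.3338 - 0.2683i + 0.5662j - 0.7042k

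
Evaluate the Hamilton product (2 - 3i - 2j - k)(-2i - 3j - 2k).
-14 - 3i - 10j + k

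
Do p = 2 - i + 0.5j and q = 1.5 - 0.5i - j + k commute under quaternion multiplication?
No: pq = 3 - 2i - 0.25j + 3.25k ≠ 3 - 3i - 2.25j + 0.75k = qp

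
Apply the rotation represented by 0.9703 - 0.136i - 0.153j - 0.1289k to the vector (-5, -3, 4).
(-6.522, -0.533, 2.678)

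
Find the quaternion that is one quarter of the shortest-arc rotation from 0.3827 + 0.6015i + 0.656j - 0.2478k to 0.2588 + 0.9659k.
0.2481 + 0.5336i + 0.582j - 0.5612k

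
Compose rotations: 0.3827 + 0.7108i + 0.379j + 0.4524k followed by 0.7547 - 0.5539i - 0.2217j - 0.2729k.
0.89 + 0.3276i + 0.2578j + 0.1846k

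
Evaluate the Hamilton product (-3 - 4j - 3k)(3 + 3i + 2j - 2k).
-7 + 5i - 27j + 9k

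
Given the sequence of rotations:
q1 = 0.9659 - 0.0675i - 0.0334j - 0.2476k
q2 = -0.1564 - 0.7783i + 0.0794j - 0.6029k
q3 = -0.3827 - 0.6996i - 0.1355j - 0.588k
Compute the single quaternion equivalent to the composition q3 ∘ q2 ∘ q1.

q2 · q1 = -0.3502 - 0.781i - 0.0701j - 0.5123k
q3 · q2 · q1 = -0.7231 + 0.5721i + 0.1751j + 0.3452k
-0.7231 + 0.5721i + 0.1751j + 0.3452k


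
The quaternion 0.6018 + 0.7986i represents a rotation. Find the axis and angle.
axis = (1, 0, 0), θ = 106°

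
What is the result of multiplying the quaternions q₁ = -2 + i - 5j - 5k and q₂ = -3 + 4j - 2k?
16 + 27i + 9j + 23k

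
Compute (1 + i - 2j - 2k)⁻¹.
0.1 - 0.1i + 0.2j + 0.2k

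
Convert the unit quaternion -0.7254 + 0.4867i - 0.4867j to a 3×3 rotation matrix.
[[0.5262, -0.4738, 0.7061], [-0.4738, 0.5262, 0.7061], [-0.7061, -0.7061, 0.0525]]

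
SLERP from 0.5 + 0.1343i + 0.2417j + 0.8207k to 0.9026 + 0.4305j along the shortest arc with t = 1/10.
0.5713 + 0.1249i + 0.2755j + 0.763k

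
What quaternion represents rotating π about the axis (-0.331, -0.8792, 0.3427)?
-0.331i - 0.8792j + 0.3427k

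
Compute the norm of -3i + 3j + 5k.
√43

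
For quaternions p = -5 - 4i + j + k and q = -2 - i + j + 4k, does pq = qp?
No: pq = 1 + 16i + 8j - 25k ≠ 1 + 10i - 22j - 19k = qp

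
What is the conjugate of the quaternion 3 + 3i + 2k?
3 - 3i - 2k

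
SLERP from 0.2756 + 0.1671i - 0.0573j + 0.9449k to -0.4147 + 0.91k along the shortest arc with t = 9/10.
-0.3496 + 0.0183i - 0.0063j + 0.9367k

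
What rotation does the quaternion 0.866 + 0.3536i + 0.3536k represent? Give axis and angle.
axis = (√2/2, 0, √2/2), θ = π/3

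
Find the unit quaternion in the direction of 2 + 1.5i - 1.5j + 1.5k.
0.61 + 0.4575i - 0.4575j + 0.4575k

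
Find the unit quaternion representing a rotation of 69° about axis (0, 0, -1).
0.8241 - 0.5664k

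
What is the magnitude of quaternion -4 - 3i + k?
√26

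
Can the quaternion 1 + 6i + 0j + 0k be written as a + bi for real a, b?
Yes. The quaternion 1 + 6i has j- and k-coefficients y = z = 0, so it lies in the complex subalgebra spanned by 1 and i.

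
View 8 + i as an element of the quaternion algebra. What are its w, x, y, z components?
8 + i + 0j + 0k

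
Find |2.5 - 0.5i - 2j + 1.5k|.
3.571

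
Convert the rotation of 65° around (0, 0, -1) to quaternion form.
0.8434 - 0.5373k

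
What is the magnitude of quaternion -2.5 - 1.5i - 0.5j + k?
3.122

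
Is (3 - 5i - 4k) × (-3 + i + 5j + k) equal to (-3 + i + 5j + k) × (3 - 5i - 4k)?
No: pq = 38i + 16j - 10k ≠ -2i + 14j + 40k = qp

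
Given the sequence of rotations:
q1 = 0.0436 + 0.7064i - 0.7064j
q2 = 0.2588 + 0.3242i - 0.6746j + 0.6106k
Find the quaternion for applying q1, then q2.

q2 · q1 = -0.6943 + 0.6283i + 0.2191j + 0.2741k
-0.6943 + 0.6283i + 0.2191j + 0.2741k
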